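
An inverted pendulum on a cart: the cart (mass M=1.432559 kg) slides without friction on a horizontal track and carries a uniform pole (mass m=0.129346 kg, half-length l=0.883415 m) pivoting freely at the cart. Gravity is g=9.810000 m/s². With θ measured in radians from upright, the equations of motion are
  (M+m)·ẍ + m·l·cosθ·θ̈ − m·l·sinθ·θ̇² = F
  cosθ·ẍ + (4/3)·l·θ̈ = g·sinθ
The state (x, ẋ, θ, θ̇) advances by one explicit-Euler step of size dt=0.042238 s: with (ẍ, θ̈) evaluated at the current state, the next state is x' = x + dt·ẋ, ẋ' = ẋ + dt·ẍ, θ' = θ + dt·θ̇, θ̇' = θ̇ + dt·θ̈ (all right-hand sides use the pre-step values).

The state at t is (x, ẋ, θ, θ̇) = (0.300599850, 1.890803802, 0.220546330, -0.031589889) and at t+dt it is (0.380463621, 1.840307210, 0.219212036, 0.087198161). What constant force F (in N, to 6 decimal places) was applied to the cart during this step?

F = -1.553749 N

ẍ = (ẋ'−ẋ)/dt = (1.840307210−1.890803802)/0.042238 = -1.195525
θ̈ = (θ̇'−θ̇)/dt = (0.087198161−-0.031589889)/0.042238 = 2.812350
sinθ=0.218763, cosθ=0.975778
F = (M+m)·ẍ + m·l·cosθ·θ̈ − m·l·sinθ·θ̇² = -1.867297 + 0.313573 − 0.000025 = -1.553749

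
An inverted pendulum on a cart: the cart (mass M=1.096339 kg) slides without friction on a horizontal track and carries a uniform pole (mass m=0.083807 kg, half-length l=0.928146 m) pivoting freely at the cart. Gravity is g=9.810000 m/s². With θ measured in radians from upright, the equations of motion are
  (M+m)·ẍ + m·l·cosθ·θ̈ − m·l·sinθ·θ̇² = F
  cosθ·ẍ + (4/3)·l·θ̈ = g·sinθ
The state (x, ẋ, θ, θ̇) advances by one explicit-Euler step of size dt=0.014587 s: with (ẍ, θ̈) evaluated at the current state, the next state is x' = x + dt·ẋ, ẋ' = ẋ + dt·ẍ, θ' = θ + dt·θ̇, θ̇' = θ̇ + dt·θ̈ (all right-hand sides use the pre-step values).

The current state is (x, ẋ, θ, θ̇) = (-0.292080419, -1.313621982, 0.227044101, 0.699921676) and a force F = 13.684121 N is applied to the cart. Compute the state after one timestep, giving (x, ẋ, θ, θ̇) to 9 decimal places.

(-0.311242223, -1.137123080, 0.237253858, 0.586988482)

sinθ=0.225098472, cosθ=0.974336019
temp = (F + m·l·θ̇²·sinθ)/(M+m) = (13.684121 + 0.008577644)/1.180146 = 11.602546333
θ̈ = (g·sinθ − cosθ·temp)/(l·(4/3 − m·cos²θ/(M+m))) = -7.742043898
ẍ = temp − m·l·θ̈·cosθ/(M+m) = 12.099739601
Euler: x'=-0.292080419+0.014587·-1.313621982=-0.311242223, ẋ'=-1.313621982+0.014587·12.099739601=-1.137123080
       θ'=0.227044101+0.014587·0.699921676=0.237253858, θ̇'=0.699921676+0.014587·-7.742043898=0.586988482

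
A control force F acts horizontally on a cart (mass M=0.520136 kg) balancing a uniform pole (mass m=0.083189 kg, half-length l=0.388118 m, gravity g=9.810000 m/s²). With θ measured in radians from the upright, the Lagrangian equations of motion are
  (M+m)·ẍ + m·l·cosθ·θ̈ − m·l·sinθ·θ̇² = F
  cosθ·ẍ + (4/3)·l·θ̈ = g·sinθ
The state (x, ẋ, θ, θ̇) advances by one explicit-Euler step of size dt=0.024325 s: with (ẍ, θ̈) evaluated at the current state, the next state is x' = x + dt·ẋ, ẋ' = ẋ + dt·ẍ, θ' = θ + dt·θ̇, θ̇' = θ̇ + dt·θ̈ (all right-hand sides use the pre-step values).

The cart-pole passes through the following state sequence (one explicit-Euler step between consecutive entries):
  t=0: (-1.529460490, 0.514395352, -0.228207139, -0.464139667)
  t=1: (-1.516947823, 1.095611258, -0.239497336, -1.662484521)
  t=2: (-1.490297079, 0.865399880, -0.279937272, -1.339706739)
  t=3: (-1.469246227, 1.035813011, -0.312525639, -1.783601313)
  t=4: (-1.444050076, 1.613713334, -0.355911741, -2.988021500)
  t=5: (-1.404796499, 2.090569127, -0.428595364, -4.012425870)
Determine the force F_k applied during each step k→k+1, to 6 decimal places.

step 0→1:
  ẍ = (ẋ'−ẋ)/dt = (1.095611258−0.514395352)/0.024325 = 23.893768
  θ̈ = (θ̇'−θ̇)/dt = (-1.662484521−-0.464139667)/0.024325 = -49.263920
  sinθ=-0.226232, cosθ=0.974074
  F = (M+m)·ẍ + m·l·cosθ·θ̈ − m·l·sinθ·θ̇² = 14.415708 + -1.549353 − -0.001574 = 12.867928
step 1→2:
  ẍ = (ẋ'−ẋ)/dt = (0.865399880−1.095611258)/0.024325 = -9.463983
  θ̈ = (θ̇'−θ̇)/dt = (-1.339706739−-1.662484521)/0.024325 = 13.269385
  sinθ=-0.237214, cosθ=0.971457
  F = (M+m)·ẍ + m·l·cosθ·θ̈ − m·l·sinθ·θ̇² = -5.709857 + 0.416202 − -0.021168 = -5.272487
step 2→3:
  ẍ = (ẋ'−ẋ)/dt = (1.035813011−0.865399880)/0.024325 = 7.005679
  θ̈ = (θ̇'−θ̇)/dt = (-1.783601313−-1.339706739)/0.024325 = -18.248492
  sinθ=-0.276295, cosθ=0.961073
  F = (M+m)·ẍ + m·l·cosθ·θ̈ − m·l·sinθ·θ̇² = 4.226701 + -0.566256 − -0.016011 = 3.676456
step 3→4:
  ẍ = (ẋ'−ẋ)/dt = (1.613713334−1.035813011)/0.024325 = 23.757464
  θ̈ = (θ̇'−θ̇)/dt = (-2.988021500−-1.783601313)/0.024325 = -49.513677
  sinθ=-0.307463, cosθ=0.951560
  F = (M+m)·ẍ + m·l·cosθ·θ̈ − m·l·sinθ·θ̇² = 14.333472 + -1.521217 − -0.031580 = 12.843836
step 4→5:
  ẍ = (ẋ'−ẋ)/dt = (2.090569127−1.613713334)/0.024325 = 19.603527
  θ̈ = (θ̇'−θ̇)/dt = (-4.012425870−-2.988021500)/0.024325 = -42.113232
  sinθ=-0.348445, cosθ=0.937329
  F = (M+m)·ẍ + m·l·cosθ·θ̈ − m·l·sinθ·θ̇² = 11.827298 + -1.274502 − -0.100446 = 10.653242

F_0 = 12.867928 N
F_1 = -5.272487 N
F_2 = 3.676456 N
F_3 = 12.843836 N
F_4 = 10.653242 N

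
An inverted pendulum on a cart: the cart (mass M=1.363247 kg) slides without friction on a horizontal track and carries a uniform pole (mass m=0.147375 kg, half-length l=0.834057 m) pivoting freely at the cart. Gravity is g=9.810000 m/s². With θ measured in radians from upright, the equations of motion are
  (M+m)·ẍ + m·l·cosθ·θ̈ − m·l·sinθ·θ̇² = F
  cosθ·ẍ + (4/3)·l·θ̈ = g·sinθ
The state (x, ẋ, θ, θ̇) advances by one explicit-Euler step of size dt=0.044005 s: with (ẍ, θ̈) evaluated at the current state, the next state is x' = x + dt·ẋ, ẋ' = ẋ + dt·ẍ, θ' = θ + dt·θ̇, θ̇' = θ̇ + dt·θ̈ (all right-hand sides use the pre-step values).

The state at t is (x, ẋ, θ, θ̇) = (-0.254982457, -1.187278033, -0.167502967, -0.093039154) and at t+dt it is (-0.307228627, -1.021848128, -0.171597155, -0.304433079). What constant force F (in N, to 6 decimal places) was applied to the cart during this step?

F = 5.096902 N

ẍ = (ẋ'−ẋ)/dt = (-1.021848128−-1.187278033)/0.044005 = 3.759343
θ̈ = (θ̇'−θ̇)/dt = (-0.304433079−-0.093039154)/0.044005 = -4.803862
sinθ=-0.166721, cosθ=0.986004
F = (M+m)·ẍ + m·l·cosθ·θ̈ − m·l·sinθ·θ̇² = 5.678947 + -0.582222 − -0.000177 = 5.096902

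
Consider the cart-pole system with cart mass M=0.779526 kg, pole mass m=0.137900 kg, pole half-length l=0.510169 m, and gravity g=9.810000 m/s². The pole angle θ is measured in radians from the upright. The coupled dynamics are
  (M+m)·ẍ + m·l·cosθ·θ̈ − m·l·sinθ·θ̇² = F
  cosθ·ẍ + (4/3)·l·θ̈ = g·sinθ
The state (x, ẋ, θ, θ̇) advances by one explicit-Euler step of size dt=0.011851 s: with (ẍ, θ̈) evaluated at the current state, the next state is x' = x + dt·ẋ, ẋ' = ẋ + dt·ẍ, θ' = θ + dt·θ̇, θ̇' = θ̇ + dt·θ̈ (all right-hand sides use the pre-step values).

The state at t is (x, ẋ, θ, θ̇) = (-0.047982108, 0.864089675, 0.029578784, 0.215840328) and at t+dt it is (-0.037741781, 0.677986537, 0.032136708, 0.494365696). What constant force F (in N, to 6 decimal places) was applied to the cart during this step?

ẍ = (ẋ'−ẋ)/dt = (0.677986537−0.864089675)/0.011851 = -15.703581
θ̈ = (θ̇'−θ̇)/dt = (0.494365696−0.215840328)/0.011851 = 23.502267
sinθ=0.029574, cosθ=0.999563
F = (M+m)·ẍ + m·l·cosθ·θ̈ − m·l·sinθ·θ̇² = -14.406873 + 1.652715 − 0.000097 = -12.754255

F = -12.754255 N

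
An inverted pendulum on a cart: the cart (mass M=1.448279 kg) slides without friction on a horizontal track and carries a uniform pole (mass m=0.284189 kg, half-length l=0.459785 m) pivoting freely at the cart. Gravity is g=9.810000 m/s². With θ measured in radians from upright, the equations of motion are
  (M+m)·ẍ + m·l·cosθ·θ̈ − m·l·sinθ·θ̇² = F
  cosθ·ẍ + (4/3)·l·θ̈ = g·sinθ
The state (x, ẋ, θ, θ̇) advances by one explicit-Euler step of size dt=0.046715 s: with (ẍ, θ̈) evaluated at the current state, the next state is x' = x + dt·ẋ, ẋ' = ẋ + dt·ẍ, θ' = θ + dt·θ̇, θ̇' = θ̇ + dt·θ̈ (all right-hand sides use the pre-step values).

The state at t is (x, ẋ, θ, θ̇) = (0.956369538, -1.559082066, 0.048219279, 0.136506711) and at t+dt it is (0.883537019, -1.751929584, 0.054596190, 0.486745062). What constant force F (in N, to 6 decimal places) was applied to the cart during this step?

ẍ = (ẋ'−ẋ)/dt = (-1.751929584−-1.559082066)/0.046715 = -4.128171
θ̈ = (θ̇'−θ̇)/dt = (0.486745062−0.136506711)/0.046715 = 7.497342
sinθ=0.048201, cosθ=0.998838
F = (M+m)·ẍ + m·l·cosθ·θ̈ − m·l·sinθ·θ̇² = -7.151925 + 0.978508 − 0.000117 = -6.173534

F = -6.173534 N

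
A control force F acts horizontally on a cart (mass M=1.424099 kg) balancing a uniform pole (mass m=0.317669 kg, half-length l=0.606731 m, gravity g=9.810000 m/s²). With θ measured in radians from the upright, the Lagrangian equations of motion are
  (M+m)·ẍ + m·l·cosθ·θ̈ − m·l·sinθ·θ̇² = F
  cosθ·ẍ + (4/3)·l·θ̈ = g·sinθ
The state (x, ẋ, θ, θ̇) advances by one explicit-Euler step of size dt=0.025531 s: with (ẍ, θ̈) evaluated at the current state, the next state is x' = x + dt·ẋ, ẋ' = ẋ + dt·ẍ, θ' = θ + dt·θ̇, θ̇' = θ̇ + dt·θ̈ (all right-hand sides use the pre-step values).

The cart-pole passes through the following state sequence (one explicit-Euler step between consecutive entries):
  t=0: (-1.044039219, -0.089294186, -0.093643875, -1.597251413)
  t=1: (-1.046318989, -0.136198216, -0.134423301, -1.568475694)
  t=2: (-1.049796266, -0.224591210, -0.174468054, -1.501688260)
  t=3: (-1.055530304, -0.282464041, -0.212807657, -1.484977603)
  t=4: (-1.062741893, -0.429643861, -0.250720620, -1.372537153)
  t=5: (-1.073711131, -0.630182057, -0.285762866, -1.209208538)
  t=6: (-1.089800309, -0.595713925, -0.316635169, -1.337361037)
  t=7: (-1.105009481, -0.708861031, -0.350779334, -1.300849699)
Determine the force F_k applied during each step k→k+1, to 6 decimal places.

step 0→1:
  ẍ = (ẋ'−ẋ)/dt = (-0.136198216−-0.089294186)/0.025531 = -1.837140
  θ̈ = (θ̇'−θ̇)/dt = (-1.568475694−-1.597251413)/0.025531 = 1.127089
  sinθ=-0.093507, cosθ=0.995619
  F = (M+m)·ẍ + m·l·cosθ·θ̈ − m·l·sinθ·θ̇² = -3.199872 + 0.216283 − -0.045979 = -2.937610
step 1→2:
  ẍ = (ẋ'−ẋ)/dt = (-0.224591210−-0.136198216)/0.025531 = -3.462183
  θ̈ = (θ̇'−θ̇)/dt = (-1.501688260−-1.568475694)/0.025531 = 2.615935
  sinθ=-0.134019, cosθ=0.990979
  F = (M+m)·ẍ + m·l·cosθ·θ̈ − m·l·sinθ·θ̇² = -6.030320 + 0.499646 − -0.063547 = -5.467127
step 2→3:
  ẍ = (ẋ'−ẋ)/dt = (-0.282464041−-0.224591210)/0.025531 = -2.266767
  θ̈ = (θ̇'−θ̇)/dt = (-1.484977603−-1.501688260)/0.025531 = 0.654524
  sinθ=-0.173584, cosθ=0.984819
  F = (M+m)·ẍ + m·l·cosθ·θ̈ − m·l·sinθ·θ̇² = -3.948182 + 0.124238 − -0.075447 = -3.748498
step 3→4:
  ẍ = (ẋ'−ẋ)/dt = (-0.429643861−-0.282464041)/0.025531 = -5.764750
  θ̈ = (θ̇'−θ̇)/dt = (-1.372537153−-1.484977603)/0.025531 = 4.404075
  sinθ=-0.211205, cosθ=0.977442
  F = (M+m)·ẍ + m·l·cosθ·θ̈ − m·l·sinθ·θ̇² = -10.040856 + 0.829692 − -0.089767 = -9.121398
step 4→5:
  ẍ = (ẋ'−ẋ)/dt = (-0.630182057−-0.429643861)/0.025531 = -7.854694
  θ̈ = (θ̇'−θ̇)/dt = (-1.209208538−-1.372537153)/0.025531 = 6.397267
  sinθ=-0.248102, cosθ=0.968734
  F = (M+m)·ẍ + m·l·cosθ·θ̈ − m·l·sinθ·θ̇² = -13.681055 + 1.194455 − -0.090084 = -12.396515
step 5→6:
  ẍ = (ẋ'−ẋ)/dt = (-0.595713925−-0.630182057)/0.025531 = 1.350050
  θ̈ = (θ̇'−θ̇)/dt = (-1.337361037−-1.209208538)/0.025531 = -5.019486
  sinθ=-0.281889, cosθ=0.959447
  F = (M+m)·ẍ + m·l·cosθ·θ̈ − m·l·sinθ·θ̇² = 2.351474 + -0.928221 − -0.079442 = 1.502696
step 6→7:
  ẍ = (ẋ'−ẋ)/dt = (-0.708861031−-0.595713925)/0.025531 = -4.431754
  θ̈ = (θ̇'−θ̇)/dt = (-1.300849699−-1.337361037)/0.025531 = 1.430079
  sinθ=-0.311371, cosθ=0.950289
  F = (M+m)·ẍ + m·l·cosθ·θ̈ − m·l·sinθ·θ̇² = -7.719087 + 0.261931 − -0.107336 = -7.349820

F_0 = -2.937610 N
F_1 = -5.467127 N
F_2 = -3.748498 N
F_3 = -9.121398 N
F_4 = -12.396515 N
F_5 = 1.502696 N
F_6 = -7.349820 N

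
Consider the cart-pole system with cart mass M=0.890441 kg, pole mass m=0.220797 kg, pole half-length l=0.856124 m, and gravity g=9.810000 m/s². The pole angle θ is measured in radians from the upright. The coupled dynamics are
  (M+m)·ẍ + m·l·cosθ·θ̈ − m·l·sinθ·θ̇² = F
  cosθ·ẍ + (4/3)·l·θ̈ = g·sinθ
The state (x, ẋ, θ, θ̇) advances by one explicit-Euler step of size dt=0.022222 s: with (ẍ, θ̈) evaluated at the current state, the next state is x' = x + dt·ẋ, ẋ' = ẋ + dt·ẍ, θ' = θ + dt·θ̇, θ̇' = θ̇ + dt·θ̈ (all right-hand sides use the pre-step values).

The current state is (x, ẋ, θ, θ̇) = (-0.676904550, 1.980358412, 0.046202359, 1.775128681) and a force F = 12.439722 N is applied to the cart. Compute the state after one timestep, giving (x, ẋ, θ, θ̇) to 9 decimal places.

sinθ=0.046185923, cosθ=0.998932861
temp = (F + m·l·θ̇²·sinθ)/(M+m) = (12.439722 + 0.027510542)/1.111238 = 11.219228052
θ̈ = (g·sinθ − cosθ·temp)/(l·(4/3 − m·cos²θ/(M+m))) = -11.066759990
ẍ = temp − m·l·θ̈·cosθ/(M+m) = 13.099754940
Euler: x'=-0.676904550+0.022222·1.980358412=-0.632897025, ẋ'=1.980358412+0.022222·13.099754940=2.271461166
       θ'=0.046202359+0.022222·1.775128681=0.085649269, θ̇'=1.775128681+0.022222·-11.066759990=1.529203140

(-0.632897025, 2.271461166, 0.085649269, 1.529203140)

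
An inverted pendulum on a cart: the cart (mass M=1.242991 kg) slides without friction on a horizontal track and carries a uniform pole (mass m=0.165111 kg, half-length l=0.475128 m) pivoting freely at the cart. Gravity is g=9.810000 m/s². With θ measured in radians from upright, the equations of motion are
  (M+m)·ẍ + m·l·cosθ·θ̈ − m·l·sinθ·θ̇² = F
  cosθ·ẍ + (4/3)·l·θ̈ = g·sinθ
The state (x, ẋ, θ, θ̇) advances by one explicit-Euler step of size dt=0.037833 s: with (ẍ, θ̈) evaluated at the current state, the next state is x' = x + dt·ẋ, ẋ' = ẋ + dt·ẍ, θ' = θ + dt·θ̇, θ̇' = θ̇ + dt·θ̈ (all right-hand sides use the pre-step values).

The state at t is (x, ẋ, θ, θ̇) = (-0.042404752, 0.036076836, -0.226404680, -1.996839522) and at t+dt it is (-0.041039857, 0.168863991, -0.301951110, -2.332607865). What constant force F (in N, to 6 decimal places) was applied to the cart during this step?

ẍ = (ẋ'−ẋ)/dt = (0.168863991−0.036076836)/0.037833 = 3.509824
θ̈ = (θ̇'−θ̇)/dt = (-2.332607865−-1.996839522)/0.037833 = -8.875012
sinθ=-0.224475, cosθ=0.974480
F = (M+m)·ẍ + m·l·cosθ·θ̈ − m·l·sinθ·θ̇² = 4.942190 + -0.678467 − -0.070217 = 4.333940

F = 4.333940 N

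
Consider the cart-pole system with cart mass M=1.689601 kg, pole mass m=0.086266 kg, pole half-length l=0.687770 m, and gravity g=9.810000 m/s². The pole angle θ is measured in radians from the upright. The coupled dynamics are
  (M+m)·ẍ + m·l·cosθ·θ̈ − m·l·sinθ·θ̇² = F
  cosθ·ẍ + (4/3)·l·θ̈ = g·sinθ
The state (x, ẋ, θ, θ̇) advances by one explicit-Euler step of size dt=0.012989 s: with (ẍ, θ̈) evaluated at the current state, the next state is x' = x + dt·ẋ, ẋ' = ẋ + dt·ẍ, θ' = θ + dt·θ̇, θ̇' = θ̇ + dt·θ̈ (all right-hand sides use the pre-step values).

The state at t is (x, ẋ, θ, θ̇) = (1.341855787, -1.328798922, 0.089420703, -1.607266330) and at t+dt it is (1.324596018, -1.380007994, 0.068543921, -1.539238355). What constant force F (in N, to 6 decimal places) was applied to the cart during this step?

F = -6.705538 N

ẍ = (ẋ'−ẋ)/dt = (-1.380007994−-1.328798922)/0.012989 = -3.942495
θ̈ = (θ̇'−θ̇)/dt = (-1.539238355−-1.607266330)/0.012989 = 5.237353
sinθ=0.089302, cosθ=0.996005
F = (M+m)·ẍ + m·l·cosθ·θ̈ − m·l·sinθ·θ̇² = -7.001347 + 0.309497 − 0.013687 = -6.705538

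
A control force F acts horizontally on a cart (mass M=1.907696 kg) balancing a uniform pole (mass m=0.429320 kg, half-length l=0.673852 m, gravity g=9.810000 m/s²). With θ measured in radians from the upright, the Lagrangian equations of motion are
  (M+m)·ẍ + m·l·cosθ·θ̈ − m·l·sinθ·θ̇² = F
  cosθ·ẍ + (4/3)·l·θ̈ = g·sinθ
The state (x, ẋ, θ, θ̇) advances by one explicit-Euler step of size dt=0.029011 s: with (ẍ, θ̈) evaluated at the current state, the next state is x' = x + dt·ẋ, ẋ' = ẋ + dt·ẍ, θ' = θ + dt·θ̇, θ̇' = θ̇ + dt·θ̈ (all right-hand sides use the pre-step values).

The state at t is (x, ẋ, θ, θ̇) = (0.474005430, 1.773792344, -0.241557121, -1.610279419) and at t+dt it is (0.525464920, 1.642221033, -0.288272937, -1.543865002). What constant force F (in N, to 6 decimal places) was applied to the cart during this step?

F = -9.776381 N

ẍ = (ẋ'−ẋ)/dt = (1.642221033−1.773792344)/0.029011 = -4.535222
θ̈ = (θ̇'−θ̇)/dt = (-1.543865002−-1.610279419)/0.029011 = 2.289284
sinθ=-0.239215, cosθ=0.970967
F = (M+m)·ẍ + m·l·cosθ·θ̈ − m·l·sinθ·θ̇² = -10.598885 + 0.643057 − -0.179447 = -9.776381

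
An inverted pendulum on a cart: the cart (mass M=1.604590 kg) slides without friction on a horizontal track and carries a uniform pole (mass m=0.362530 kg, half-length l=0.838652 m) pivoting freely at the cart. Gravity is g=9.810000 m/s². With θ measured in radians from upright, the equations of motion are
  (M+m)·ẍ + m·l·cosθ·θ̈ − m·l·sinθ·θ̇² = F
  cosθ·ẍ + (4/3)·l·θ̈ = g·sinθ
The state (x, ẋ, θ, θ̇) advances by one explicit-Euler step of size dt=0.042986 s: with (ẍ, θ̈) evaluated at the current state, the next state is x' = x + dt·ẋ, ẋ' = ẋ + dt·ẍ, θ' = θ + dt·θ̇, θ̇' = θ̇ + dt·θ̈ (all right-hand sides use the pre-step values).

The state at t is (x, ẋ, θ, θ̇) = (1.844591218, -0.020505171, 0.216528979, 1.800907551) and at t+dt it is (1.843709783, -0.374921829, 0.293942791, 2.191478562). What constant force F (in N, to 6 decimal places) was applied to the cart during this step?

F = -13.732649 N

ẍ = (ẋ'−ẋ)/dt = (-0.374921829−-0.020505171)/0.042986 = -8.244932
θ̈ = (θ̇'−θ̇)/dt = (2.191478562−1.800907551)/0.042986 = 9.086005
sinθ=0.214841, cosθ=0.976649
F = (M+m)·ẍ + m·l·cosθ·θ̈ − m·l·sinθ·θ̇² = -16.218771 + 2.697971 − 0.211849 = -13.732649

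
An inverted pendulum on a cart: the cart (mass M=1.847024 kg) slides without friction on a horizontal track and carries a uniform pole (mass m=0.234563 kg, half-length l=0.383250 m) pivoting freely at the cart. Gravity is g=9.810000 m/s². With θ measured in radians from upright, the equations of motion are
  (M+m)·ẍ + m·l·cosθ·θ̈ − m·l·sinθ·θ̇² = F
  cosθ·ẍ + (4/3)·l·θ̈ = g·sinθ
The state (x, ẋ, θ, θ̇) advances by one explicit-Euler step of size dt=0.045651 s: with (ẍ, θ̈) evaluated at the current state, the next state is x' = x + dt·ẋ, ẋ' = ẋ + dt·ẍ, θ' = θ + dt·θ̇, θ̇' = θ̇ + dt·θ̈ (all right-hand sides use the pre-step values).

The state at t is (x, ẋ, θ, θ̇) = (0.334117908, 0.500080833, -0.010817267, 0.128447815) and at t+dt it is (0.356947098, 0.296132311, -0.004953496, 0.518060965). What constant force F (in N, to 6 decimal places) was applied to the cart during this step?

ẍ = (ẋ'−ẋ)/dt = (0.296132311−0.500080833)/0.045651 = -4.467559
θ̈ = (θ̇'−θ̇)/dt = (0.518060965−0.128447815)/0.045651 = 8.534603
sinθ=-0.010817, cosθ=0.999941
F = (M+m)·ẍ + m·l·cosθ·θ̈ − m·l·sinθ·θ̇² = -9.299612 + 0.767184 − -0.000016 = -8.532412

F = -8.532412 N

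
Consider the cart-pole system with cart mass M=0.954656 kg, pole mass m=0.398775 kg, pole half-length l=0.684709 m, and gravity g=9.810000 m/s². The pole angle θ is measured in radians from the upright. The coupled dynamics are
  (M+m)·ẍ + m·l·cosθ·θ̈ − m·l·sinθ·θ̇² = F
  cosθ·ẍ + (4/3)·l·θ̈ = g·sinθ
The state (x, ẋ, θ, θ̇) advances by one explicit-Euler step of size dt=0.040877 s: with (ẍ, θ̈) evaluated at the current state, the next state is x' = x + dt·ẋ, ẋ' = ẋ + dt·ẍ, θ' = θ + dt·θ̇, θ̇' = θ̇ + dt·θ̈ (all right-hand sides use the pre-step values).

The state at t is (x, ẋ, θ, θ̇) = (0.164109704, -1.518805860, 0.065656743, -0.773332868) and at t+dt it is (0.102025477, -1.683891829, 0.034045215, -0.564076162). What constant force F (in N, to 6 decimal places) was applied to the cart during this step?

ẍ = (ẋ'−ẋ)/dt = (-1.683891829−-1.518805860)/0.040877 = -4.038603
θ̈ = (θ̇'−θ̇)/dt = (-0.564076162−-0.773332868)/0.040877 = 5.119180
sinθ=0.065610, cosθ=0.997845
F = (M+m)·ẍ + m·l·cosθ·θ̈ − m·l·sinθ·θ̇² = -5.465970 + 1.394754 − 0.010714 = -4.081930

F = -4.081930 N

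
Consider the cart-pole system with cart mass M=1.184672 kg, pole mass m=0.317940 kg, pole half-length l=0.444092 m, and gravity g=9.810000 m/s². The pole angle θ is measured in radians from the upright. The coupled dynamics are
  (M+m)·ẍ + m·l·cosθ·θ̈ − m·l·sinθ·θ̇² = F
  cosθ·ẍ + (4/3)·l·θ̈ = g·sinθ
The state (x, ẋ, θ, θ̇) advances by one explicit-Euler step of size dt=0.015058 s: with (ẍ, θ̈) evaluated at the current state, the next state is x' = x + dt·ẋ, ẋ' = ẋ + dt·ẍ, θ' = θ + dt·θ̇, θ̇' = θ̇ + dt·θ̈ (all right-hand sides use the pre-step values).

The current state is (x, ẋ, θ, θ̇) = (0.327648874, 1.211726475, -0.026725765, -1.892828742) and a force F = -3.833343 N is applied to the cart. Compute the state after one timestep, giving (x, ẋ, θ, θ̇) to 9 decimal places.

sinθ=-0.026722584, cosθ=0.999642888
temp = (F + m·l·θ̇²·sinθ)/(M+m) = (-3.833343 + -0.013518211)/1.502612 = -2.560116125
θ̈ = (g·sinθ − cosθ·temp)/(l·(4/3 − m·cos²θ/(M+m))) = 4.610486306
ẍ = temp − m·l·θ̈·cosθ/(M+m) = -2.993190895
Euler: x'=0.327648874+0.015058·1.211726475=0.345895051, ẋ'=1.211726475+0.015058·-2.993190895=1.166655007
       θ'=-0.026725765+0.015058·-1.892828742=-0.055227980, θ̇'=-1.892828742+0.015058·4.610486306=-1.823404039

(0.345895051, 1.166655007, -0.055227980, -1.823404039)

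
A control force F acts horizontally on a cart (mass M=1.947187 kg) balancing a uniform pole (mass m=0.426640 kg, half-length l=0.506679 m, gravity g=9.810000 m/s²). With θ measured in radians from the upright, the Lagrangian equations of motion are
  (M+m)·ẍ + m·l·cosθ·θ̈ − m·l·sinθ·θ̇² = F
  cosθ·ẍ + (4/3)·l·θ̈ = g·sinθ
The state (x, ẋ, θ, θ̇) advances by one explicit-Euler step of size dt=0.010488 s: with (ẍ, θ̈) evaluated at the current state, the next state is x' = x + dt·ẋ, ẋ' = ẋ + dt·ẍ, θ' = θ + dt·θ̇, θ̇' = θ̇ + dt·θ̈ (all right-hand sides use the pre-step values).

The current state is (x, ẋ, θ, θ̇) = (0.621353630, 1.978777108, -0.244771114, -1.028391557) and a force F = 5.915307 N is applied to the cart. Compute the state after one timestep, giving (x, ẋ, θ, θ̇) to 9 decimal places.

sinθ=-0.242334268, cosθ=0.970192817
temp = (F + m·l·θ̇²·sinθ)/(M+m) = (5.915307 + -0.055402111)/2.373827 = 2.468547577
θ̈ = (g·sinθ − cosθ·temp)/(l·(4/3 − m·cos²θ/(M+m))) = -8.090560566
ẍ = temp − m·l·θ̈·cosθ/(M+m) = 3.183343520
Euler: x'=0.621353630+0.010488·1.978777108=0.642107044, ẋ'=1.978777108+0.010488·3.183343520=2.012164015
       θ'=-0.244771114+0.010488·-1.028391557=-0.255556885, θ̇'=-1.028391557+0.010488·-8.090560566=-1.113245356

(0.642107044, 2.012164015, -0.255556885, -1.113245356)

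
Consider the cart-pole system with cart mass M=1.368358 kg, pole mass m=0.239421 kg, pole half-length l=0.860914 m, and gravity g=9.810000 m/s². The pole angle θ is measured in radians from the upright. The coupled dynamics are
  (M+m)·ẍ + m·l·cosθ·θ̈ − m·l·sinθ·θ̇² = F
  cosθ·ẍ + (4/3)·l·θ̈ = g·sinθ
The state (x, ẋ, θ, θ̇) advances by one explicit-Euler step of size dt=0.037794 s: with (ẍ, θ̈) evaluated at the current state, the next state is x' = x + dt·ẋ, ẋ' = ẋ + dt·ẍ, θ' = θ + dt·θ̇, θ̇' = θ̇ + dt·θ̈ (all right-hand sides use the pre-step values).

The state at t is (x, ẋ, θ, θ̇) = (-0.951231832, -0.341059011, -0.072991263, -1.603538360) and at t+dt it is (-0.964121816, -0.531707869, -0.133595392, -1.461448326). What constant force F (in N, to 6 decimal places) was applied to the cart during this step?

F = -7.298796 N

ẍ = (ẋ'−ẋ)/dt = (-0.531707869−-0.341059011)/0.037794 = -5.044421
θ̈ = (θ̇'−θ̇)/dt = (-1.461448326−-1.603538360)/0.037794 = 3.759592
sinθ=-0.072926, cosθ=0.997337
F = (M+m)·ẍ + m·l·cosθ·θ̈ − m·l·sinθ·θ̇² = -8.110315 + 0.772867 − -0.038651 = -7.298796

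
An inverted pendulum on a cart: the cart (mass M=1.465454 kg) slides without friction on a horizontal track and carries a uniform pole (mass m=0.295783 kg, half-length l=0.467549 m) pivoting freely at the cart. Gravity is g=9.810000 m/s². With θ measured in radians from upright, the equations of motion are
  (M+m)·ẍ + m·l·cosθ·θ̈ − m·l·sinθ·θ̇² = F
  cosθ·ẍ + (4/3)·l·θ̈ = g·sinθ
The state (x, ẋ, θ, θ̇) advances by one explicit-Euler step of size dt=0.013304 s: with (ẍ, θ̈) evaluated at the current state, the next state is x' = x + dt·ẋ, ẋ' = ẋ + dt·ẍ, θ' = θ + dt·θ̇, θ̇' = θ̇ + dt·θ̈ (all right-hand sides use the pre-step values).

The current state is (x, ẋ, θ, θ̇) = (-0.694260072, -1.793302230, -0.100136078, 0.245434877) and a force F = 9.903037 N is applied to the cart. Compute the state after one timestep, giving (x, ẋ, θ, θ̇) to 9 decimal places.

sinθ=-0.099968814, cosθ=0.994990571
temp = (F + m·l·θ̇²·sinθ)/(M+m) = (9.903037 + -0.000832794)/1.761237 = 5.622300807
θ̈ = (g·sinθ − cosθ·temp)/(l·(4/3 − m·cos²θ/(M+m))) = -12.049251398
ẍ = temp − m·l·θ̈·cosθ/(M+m) = 6.563673448
Euler: x'=-0.694260072+0.013304·-1.793302230=-0.718118165, ẋ'=-1.793302230+0.013304·6.563673448=-1.705979118
       θ'=-0.100136078+0.013304·0.245434877=-0.096870812, θ̇'=0.245434877+0.013304·-12.049251398=0.085131636

(-0.718118165, -1.705979118, -0.096870812, 0.085131636)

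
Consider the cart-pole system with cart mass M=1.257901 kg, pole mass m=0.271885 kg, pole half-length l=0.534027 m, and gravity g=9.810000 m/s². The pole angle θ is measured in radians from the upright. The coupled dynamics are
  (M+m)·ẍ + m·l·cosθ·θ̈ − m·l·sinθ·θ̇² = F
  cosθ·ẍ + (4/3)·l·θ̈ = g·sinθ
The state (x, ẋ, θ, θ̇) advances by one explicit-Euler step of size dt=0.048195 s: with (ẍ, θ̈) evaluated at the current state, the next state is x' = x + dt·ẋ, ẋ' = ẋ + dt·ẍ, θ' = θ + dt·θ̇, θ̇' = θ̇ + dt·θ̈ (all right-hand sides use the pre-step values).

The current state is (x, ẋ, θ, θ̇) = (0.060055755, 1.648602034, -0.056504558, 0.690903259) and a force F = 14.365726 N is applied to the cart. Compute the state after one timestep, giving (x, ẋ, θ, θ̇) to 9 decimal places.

(0.139510130, 2.174490910, -0.023206475, -0.083987790)

sinθ=-0.056474495, cosθ=0.998404042
temp = (F + m·l·θ̇²·sinθ)/(M+m) = (14.365726 + -0.003914131)/1.529786 = 9.388118253
θ̈ = (g·sinθ − cosθ·temp)/(l·(4/3 − m·cos²θ/(M+m))) = -16.078245639
ẍ = temp − m·l·θ̈·cosθ/(M+m) = 10.911689511
Euler: x'=0.060055755+0.048195·1.648602034=0.139510130, ẋ'=1.648602034+0.048195·10.911689511=2.174490910
       θ'=-0.056504558+0.048195·0.690903259=-0.023206475, θ̇'=0.690903259+0.048195·-16.078245639=-0.083987790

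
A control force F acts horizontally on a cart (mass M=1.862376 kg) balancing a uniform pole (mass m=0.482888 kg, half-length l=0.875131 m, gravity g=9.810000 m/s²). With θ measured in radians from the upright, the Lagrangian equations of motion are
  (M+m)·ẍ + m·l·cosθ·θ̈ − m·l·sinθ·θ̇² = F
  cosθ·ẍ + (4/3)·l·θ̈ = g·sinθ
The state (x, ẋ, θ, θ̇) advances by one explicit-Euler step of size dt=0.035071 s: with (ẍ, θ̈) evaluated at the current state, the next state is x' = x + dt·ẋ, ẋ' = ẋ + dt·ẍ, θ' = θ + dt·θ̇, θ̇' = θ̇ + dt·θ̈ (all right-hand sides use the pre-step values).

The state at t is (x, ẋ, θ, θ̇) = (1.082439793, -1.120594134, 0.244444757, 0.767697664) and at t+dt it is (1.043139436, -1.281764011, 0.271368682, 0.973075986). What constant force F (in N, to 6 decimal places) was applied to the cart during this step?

F = -8.436860 N

ẍ = (ẋ'−ẋ)/dt = (-1.281764011−-1.120594134)/0.035071 = -4.595531
θ̈ = (θ̇'−θ̇)/dt = (0.973075986−0.767697664)/0.035071 = 5.856073
sinθ=0.242018, cosθ=0.970272
F = (M+m)·ẍ + m·l·cosθ·θ̈ − m·l·sinθ·θ̇² = -10.777734 + 2.401150 − 0.060276 = -8.436860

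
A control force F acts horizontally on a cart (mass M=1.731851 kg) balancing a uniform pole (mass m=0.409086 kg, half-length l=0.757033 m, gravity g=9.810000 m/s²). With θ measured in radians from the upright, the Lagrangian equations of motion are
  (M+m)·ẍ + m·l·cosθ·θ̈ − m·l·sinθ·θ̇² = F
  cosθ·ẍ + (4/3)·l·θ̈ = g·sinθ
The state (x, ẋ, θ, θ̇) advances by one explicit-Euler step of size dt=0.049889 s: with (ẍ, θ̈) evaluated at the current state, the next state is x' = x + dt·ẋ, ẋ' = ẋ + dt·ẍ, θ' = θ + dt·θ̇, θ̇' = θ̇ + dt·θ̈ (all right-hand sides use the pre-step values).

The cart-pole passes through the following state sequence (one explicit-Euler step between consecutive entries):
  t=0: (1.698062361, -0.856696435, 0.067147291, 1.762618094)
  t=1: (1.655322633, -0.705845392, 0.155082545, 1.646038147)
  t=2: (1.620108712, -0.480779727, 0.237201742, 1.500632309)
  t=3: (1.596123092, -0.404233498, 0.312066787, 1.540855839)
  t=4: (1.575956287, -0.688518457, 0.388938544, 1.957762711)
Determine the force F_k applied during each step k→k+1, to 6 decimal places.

step 0→1:
  ẍ = (ẋ'−ẋ)/dt = (-0.705845392−-0.856696435)/0.049889 = 3.023734
  θ̈ = (θ̇'−θ̇)/dt = (1.646038147−1.762618094)/0.049889 = -2.336787
  sinθ=0.067097, cosθ=0.997746
  F = (M+m)·ẍ + m·l·cosθ·θ̈ − m·l·sinθ·θ̇² = 6.473623 + -0.722052 − 0.064558 = 5.687013
step 1→2:
  ẍ = (ẋ'−ẋ)/dt = (-0.480779727−-0.705845392)/0.049889 = 4.511328
  θ̈ = (θ̇'−θ̇)/dt = (1.500632309−1.646038147)/0.049889 = -2.914587
  sinθ=0.154462, cosθ=0.987999
  F = (M+m)·ẍ + m·l·cosθ·θ̈ − m·l·sinθ·θ̇² = 9.658470 + -0.891791 − 0.129607 = 8.637072
step 2→3:
  ẍ = (ẋ'−ẋ)/dt = (-0.404233498−-0.480779727)/0.049889 = 1.534331
  θ̈ = (θ̇'−θ̇)/dt = (1.540855839−1.500632309)/0.049889 = 0.806260
  sinθ=0.234984, cosθ=0.971999
  F = (M+m)·ẍ + m·l·cosθ·θ̈ − m·l·sinθ·θ̇² = 3.284906 + 0.242701 − 0.163876 = 3.363730
step 3→4:
  ẍ = (ẋ'−ẋ)/dt = (-0.688518457−-0.404233498)/0.049889 = -5.698350
  θ̈ = (θ̇'−θ̇)/dt = (1.957762711−1.540855839)/0.049889 = 8.356689
  sinθ=0.307026, cosθ=0.951701
  F = (M+m)·ẍ + m·l·cosθ·θ̈ − m·l·sinθ·θ̇² = -12.199807 + 2.462999 − 0.225751 = -9.962559

F_0 = 5.687013 N
F_1 = 8.637072 N
F_2 = 3.363730 N
F_3 = -9.962559 N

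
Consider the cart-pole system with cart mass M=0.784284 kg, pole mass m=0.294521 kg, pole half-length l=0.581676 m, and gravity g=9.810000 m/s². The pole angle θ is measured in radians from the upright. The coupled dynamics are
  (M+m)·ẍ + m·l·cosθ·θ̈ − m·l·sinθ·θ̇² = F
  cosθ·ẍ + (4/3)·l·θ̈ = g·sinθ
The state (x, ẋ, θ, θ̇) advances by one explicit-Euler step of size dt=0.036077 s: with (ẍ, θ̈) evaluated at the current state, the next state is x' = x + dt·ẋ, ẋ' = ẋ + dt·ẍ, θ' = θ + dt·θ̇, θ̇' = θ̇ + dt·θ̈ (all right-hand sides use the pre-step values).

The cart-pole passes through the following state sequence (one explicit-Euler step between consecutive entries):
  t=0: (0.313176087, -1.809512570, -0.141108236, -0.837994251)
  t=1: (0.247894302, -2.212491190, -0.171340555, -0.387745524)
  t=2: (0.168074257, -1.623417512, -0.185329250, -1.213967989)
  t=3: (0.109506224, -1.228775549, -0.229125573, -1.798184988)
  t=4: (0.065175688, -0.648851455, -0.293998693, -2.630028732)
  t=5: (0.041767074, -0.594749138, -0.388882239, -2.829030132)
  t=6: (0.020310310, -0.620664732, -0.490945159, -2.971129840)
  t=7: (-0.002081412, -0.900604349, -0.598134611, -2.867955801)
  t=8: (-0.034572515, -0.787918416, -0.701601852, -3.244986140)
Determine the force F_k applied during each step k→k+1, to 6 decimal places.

F_0 = -9.916481 N
F_1 = 13.753409 N
F_2 = 9.120726 N
F_3 = 13.620325 N
F_4 = 1.056770 N
F_5 = -0.879481 N
F_6 = -7.225932 N
F_7 = 2.683557 N

step 0→1:
  ẍ = (ẋ'−ẋ)/dt = (-2.212491190−-1.809512570)/0.036077 = -11.169959
  θ̈ = (θ̇'−θ̇)/dt = (-0.387745524−-0.837994251)/0.036077 = 12.480215
  sinθ=-0.140640, cosθ=0.990061
  F = (M+m)·ẍ + m·l·cosθ·θ̈ − m·l·sinθ·θ̇² = -12.050208 + 2.116807 − -0.016920 = -9.916481
step 1→2:
  ẍ = (ẋ'−ẋ)/dt = (-1.623417512−-2.212491190)/0.036077 = 16.328233
  θ̈ = (θ̇'−θ̇)/dt = (-1.213967989−-0.387745524)/0.036077 = -22.901640
  sinθ=-0.170503, cosθ=0.985357
  F = (M+m)·ẍ + m·l·cosθ·θ̈ − m·l·sinθ·θ̇² = 17.614980 + -3.865963 − -0.004392 = 13.753409
step 2→3:
  ẍ = (ẋ'−ẋ)/dt = (-1.228775549−-1.623417512)/0.036077 = 10.938880
  θ̈ = (θ̇'−θ̇)/dt = (-1.798184988−-1.213967989)/0.036077 = -16.193614
  sinθ=-0.184270, cosθ=0.982876
  F = (M+m)·ẍ + m·l·cosθ·θ̈ − m·l·sinθ·θ̇² = 11.800918 + -2.726715 − -0.046523 = 9.120726
step 3→4:
  ẍ = (ẋ'−ẋ)/dt = (-0.648851455−-1.228775549)/0.036077 = 16.074621
  θ̈ = (θ̇'−θ̇)/dt = (-2.630028732−-1.798184988)/0.036077 = -23.057453
  sinθ=-0.227126, cosθ=0.973865
  F = (M+m)·ẍ + m·l·cosθ·θ̈ − m·l·sinθ·θ̇² = 17.341381 + -3.846871 − -0.125815 = 13.620325
step 4→5:
  ẍ = (ẋ'−ẋ)/dt = (-0.594749138−-0.648851455)/0.036077 = 1.499635
  θ̈ = (θ̇'−θ̇)/dt = (-2.829030132−-2.630028732)/0.036077 = -5.516019
  sinθ=-0.289782, cosθ=0.957093
  F = (M+m)·ẍ + m·l·cosθ·θ̈ − m·l·sinθ·θ̇² = 1.617813 + -0.904435 − -0.343391 = 1.056770
step 5→6:
  ẍ = (ẋ'−ẋ)/dt = (-0.620664732−-0.594749138)/0.036077 = -0.718341
  θ̈ = (θ̇'−θ̇)/dt = (-2.971129840−-2.829030132)/0.036077 = -3.938789
  sinθ=-0.379154, cosθ=0.925333
  F = (M+m)·ẍ + m·l·cosθ·θ̈ − m·l·sinθ·θ̇² = -0.774950 + -0.624394 − -0.519863 = -0.879481
step 6→7:
  ẍ = (ẋ'−ẋ)/dt = (-0.900604349−-0.620664732)/0.036077 = -7.759504
  θ̈ = (θ̇'−θ̇)/dt = (-2.867955801−-2.971129840)/0.036077 = 2.859829
  sinθ=-0.471460, cosθ=0.881888
  F = (M+m)·ẍ + m·l·cosθ·θ̈ − m·l·sinθ·θ̇² = -8.370991 + 0.432067 − -0.712993 = -7.225932
step 7→8:
  ẍ = (ẋ'−ẋ)/dt = (-0.787918416−-0.900604349)/0.036077 = 3.123484
  θ̈ = (θ̇'−θ̇)/dt = (-3.244986140−-2.867955801)/0.036077 = -10.450712
  sinθ=-0.563102, cosθ=0.826387
  F = (M+m)·ẍ + m·l·cosθ·θ̈ − m·l·sinθ·θ̇² = 3.369630 + -1.479541 − -0.793468 = 2.683557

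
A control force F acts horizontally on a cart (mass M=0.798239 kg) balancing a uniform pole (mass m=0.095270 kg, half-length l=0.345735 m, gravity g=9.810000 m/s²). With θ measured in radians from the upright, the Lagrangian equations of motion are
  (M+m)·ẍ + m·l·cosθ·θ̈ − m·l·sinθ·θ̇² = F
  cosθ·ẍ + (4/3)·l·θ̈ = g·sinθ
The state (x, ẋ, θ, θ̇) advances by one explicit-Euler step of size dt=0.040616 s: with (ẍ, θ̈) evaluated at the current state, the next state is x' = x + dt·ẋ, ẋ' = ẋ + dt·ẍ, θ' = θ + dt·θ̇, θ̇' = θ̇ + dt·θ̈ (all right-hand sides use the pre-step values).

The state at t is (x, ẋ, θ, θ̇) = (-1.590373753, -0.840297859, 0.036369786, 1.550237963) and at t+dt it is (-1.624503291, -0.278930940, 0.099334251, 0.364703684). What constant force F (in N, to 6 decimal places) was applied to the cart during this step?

F = 11.385808 N

ẍ = (ẋ'−ẋ)/dt = (-0.278930940−-0.840297859)/0.040616 = 13.821325
θ̈ = (θ̇'−θ̇)/dt = (0.364703684−1.550237963)/0.040616 = -29.188849
sinθ=0.036362, cosθ=0.999339
F = (M+m)·ẍ + m·l·cosθ·θ̈ − m·l·sinθ·θ̇² = 12.349478 + -0.960792 − 0.002878 = 11.385808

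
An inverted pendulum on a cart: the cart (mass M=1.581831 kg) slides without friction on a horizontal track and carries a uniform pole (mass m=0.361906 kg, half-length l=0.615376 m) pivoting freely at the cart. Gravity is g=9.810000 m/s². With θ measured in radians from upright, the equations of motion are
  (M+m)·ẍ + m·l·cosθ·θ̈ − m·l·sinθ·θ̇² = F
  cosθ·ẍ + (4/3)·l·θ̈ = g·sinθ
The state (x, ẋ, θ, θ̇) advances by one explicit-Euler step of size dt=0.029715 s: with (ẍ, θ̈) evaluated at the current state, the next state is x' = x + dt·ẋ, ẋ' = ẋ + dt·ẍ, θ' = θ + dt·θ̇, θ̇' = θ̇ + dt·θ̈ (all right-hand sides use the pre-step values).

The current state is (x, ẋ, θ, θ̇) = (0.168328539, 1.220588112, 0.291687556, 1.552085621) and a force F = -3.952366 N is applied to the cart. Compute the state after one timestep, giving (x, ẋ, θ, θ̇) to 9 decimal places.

sinθ=0.287568907, cosθ=0.957759951
temp = (F + m·l·θ̇²·sinθ)/(M+m) = (-3.952366 + 0.154279995)/1.943737 = -1.954012300
θ̈ = (g·sinθ − cosθ·temp)/(l·(4/3 − m·cos²θ/(M+m))) = 6.559312252
ẍ = temp − m·l·θ̈·cosθ/(M+m) = -2.673815569
Euler: x'=0.168328539+0.029715·1.220588112=0.204598315, ẋ'=1.220588112+0.029715·-2.673815569=1.141135682
       θ'=0.291687556+0.029715·1.552085621=0.337807780, θ̇'=1.552085621+0.029715·6.559312252=1.746995585

(0.204598315, 1.141135682, 0.337807780, 1.746995585)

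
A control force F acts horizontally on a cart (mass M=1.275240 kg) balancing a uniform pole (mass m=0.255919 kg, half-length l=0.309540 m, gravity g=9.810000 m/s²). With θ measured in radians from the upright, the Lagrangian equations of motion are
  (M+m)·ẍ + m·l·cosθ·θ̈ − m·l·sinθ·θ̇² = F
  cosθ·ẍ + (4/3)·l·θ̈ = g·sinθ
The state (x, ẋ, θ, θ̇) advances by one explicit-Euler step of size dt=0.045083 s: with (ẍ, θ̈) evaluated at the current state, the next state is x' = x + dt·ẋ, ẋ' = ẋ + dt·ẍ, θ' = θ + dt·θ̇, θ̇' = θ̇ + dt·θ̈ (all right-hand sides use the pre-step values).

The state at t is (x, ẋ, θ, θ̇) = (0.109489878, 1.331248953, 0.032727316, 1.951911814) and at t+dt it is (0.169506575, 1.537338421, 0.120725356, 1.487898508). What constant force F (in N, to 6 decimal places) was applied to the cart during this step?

F = 6.174664 N

ẍ = (ẋ'−ẋ)/dt = (1.537338421−1.331248953)/0.045083 = 4.571334
θ̈ = (θ̇'−θ̇)/dt = (1.487898508−1.951911814)/0.045083 = -10.292423
sinθ=0.032721, cosθ=0.999465
F = (M+m)·ẍ + m·l·cosθ·θ̈ − m·l·sinθ·θ̇² = 6.999440 + -0.814900 − 0.009876 = 6.174664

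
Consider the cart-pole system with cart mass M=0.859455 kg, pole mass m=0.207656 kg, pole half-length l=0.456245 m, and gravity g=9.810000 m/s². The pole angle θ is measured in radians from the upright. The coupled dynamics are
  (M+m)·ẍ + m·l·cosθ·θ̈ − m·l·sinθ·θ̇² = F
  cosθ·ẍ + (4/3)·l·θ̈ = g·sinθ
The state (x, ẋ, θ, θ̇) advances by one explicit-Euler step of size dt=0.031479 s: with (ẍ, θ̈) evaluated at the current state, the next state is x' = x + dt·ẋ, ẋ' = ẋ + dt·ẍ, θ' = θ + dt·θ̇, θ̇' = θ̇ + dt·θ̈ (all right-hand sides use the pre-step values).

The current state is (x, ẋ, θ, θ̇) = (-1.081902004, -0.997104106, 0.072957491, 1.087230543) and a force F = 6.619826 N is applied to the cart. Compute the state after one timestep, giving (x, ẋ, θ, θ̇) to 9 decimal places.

(-1.113289844, -0.772211710, 0.107182421, 0.755526876)

sinθ=0.072892785, cosθ=0.997339783
temp = (F + m·l·θ̇²·sinθ)/(M+m) = (6.619826 + 0.008163388)/1.067111 = 6.211152718
θ̈ = (g·sinθ − cosθ·temp)/(l·(4/3 − m·cos²θ/(M+m))) = -10.537300021
ẍ = temp − m·l·θ̈·cosθ/(M+m) = 7.144203957
Euler: x'=-1.081902004+0.031479·-0.997104106=-1.113289844, ẋ'=-0.997104106+0.031479·7.144203957=-0.772211710
       θ'=0.072957491+0.031479·1.087230543=0.107182421, θ̇'=1.087230543+0.031479·-10.537300021=0.755526876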